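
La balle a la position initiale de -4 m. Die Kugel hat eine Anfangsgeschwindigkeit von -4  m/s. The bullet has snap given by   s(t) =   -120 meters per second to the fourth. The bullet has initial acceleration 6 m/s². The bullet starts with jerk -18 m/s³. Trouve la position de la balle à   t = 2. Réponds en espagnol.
Necesitamos integrar nuestra ecuación del snap s(t) = -120 4 veces. La integral del snap es la sacudida. Usando j(0) = -18, obtenemos j(t) = -120·t - 18. Integrando la sacudida y usando la condición inicial a(0) = 6, obtenemos a(t) = -60·t^2 - 18·t + 6. Integrando la aceleración y usando la condición inicial v(0) = -4, obtenemos v(t) = -20·t^3 - 9·t^2 + 6·t - 4. La integral de la velocidad es la posición. Usando x(0) = -4, obtenemos x(t) = -5·t^4 - 3·t^3 + 3·t^2 - 4·t - 4. De la ecuación de la posición x(t) = -5·t^4 - 3·t^3 + 3·t^2 - 4·t - 4, sustituimos t = 2 para obtener x = -104.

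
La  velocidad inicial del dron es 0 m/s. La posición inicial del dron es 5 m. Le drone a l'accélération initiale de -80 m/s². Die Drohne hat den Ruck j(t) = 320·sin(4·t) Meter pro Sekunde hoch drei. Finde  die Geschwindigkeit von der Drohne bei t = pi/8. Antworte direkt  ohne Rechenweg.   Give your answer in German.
Die Geschwindigkeit bei t = pi/8 ist v = -20.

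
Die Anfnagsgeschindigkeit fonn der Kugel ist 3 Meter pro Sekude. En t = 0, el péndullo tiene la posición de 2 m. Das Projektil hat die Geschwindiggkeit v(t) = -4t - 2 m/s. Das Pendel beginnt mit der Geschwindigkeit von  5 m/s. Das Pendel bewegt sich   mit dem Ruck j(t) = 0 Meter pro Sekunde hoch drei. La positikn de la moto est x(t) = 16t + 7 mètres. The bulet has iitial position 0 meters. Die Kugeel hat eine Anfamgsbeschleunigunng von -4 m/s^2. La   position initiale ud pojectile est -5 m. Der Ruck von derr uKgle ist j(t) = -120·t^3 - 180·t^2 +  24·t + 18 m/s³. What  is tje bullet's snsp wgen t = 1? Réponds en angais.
To solve this, we need to take 1 derivative of our jerk equation j(t) = -120·t^3 - 180·t^2 + 24·t + 18. Differentiating jerk, we get snap: s(t) = -360·t^2 - 360·t + 24. From the given snap equation s(t) = -360·t^2 - 360·t + 24, we substitute t = 1 to get s = -696.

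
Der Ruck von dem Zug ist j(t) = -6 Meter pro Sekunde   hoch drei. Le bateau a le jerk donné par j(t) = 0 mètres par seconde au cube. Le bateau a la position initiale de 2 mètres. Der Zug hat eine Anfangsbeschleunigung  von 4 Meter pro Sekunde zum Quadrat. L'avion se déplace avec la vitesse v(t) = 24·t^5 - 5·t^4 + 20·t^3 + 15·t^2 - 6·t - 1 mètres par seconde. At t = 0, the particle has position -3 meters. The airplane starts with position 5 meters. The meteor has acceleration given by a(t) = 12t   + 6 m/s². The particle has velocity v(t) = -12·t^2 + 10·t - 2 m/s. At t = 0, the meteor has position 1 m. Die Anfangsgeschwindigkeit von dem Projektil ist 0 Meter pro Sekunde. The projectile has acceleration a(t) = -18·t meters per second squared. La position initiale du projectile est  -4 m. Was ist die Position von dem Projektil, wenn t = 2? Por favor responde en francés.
Pour résoudre ceci, nous devons prendre 2 intégrales de notre équation de l'accélération a(t) = -18·t. L'intégrale de l'accélération est la vitesse. En utilisant v(0) = 0, nous obtenons v(t) = -9·t^2. En prenant ∫v(t)dt et en appliquant x(0) = -4, nous trouvons x(t) = -3·t^3 - 4. Nous avons la position x(t) = -3·t^3 - 4. En substituant t = 2: x(2) = -28.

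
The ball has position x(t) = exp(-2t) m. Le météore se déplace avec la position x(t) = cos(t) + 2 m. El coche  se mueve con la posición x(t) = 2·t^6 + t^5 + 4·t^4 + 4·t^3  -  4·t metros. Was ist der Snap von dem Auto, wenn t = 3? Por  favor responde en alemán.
Wir müssen unsere Gleichung für die Position x(t) = 2·t^6 + t^5 + 4·t^4 + 4·t^3 - 4·t 4-mal ableiten. Die Ableitung von der Position ergibt die Geschwindigkeit: v(t) = 12·t^5 + 5·t^4 + 16·t^3 + 12·t^2 - 4. Die Ableitung von der Geschwindigkeit ergibt die Beschleunigung: a(t) = 60·t^4 + 20·t^3 + 48·t^2 + 24·t. Mit d/dt von a(t) finden wir j(t) = 240·t^3 + 60·t^2 + 96·t + 24. Die Ableitung von dem Ruck ergibt den Snap: s(t) = 720·t^2 + 120·t + 96. Wir haben den Snap s(t) = 720·t^2 + 120·t + 96. Durch Einsetzen von t = 3: s(3) = 6936.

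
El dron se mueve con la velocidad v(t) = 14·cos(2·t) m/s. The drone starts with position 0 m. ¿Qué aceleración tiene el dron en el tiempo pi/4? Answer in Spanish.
Para resolver esto, necesitamos tomar 1 derivada de nuestra ecuación de la velocidad v(t) = 14·cos(2·t). La derivada de la velocidad da la aceleración: a(t) = -28·sin(2·t). Usando a(t) = -28·sin(2·t) y sustituyendo t = pi/4, encontramos a = -28.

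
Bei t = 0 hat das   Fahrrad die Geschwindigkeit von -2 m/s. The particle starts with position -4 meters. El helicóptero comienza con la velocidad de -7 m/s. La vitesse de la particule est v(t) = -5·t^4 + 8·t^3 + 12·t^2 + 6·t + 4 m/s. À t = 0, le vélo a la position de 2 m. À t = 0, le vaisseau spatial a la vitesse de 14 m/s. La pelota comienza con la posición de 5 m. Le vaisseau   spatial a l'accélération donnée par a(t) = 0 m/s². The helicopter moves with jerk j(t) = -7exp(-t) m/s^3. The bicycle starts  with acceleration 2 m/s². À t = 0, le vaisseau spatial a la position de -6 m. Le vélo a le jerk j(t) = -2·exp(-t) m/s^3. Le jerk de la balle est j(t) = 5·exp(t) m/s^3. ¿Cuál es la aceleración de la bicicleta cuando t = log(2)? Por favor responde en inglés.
We must find the integral of our jerk equation j(t) = -2·exp(-t) 1 time. Integrating jerk and using the initial condition a(0) = 2, we get a(t) = 2·exp(-t). We have acceleration a(t) = 2·exp(-t). Substituting t = log(2): a(log(2)) = 1.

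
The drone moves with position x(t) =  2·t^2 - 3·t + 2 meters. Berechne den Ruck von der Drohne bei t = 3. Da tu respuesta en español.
Para resolver esto, necesitamos tomar 3 derivadas de nuestra ecuación de la posición x(t) = 2·t^2 - 3·t + 2. Derivando la posición, obtenemos la velocidad: v(t) = 4·t - 3. La derivada de la velocidad da la aceleración: a(t) = 4. La derivada de la aceleración da la sacudida: j(t) = 0. De la ecuación de la sacudida j(t) = 0, sustituimos t = 3 para obtener j = 0.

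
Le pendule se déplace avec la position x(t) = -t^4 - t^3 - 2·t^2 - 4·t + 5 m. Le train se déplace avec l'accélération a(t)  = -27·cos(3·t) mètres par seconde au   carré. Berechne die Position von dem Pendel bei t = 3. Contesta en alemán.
Mit x(t) = -t^4 - t^3 - 2·t^2 - 4·t + 5 und Einsetzen von t = 3, finden wir x = -133.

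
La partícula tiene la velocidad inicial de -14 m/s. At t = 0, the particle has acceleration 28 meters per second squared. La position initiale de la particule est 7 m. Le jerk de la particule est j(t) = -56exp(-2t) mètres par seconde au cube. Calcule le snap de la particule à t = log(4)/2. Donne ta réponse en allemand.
Um dies zu lösen, müssen wir 1 Ableitung unserer Gleichung für den Ruck j(t) = -56·exp(-2·t) nehmen. Die Ableitung von dem Ruck ergibt den Snap: s(t) = 112·exp(-2·t). Wir haben den Snap s(t) = 112·exp(-2·t). Durch Einsetzen von t = log(4)/2: s(log(4)/2) = 28.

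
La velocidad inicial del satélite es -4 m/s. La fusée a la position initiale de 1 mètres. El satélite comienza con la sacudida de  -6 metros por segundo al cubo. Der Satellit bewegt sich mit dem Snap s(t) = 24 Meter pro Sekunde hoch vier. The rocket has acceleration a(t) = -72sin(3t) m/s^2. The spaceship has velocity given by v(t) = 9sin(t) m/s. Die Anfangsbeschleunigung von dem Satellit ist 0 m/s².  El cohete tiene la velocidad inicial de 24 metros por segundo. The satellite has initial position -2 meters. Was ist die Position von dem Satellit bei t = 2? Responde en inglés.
We must find the antiderivative of our snap equation s(t) = 24 4 times. The integral of snap is jerk. Using j(0) = -6, we get j(t) = 24·t - 6. Taking ∫j(t)dt and applying a(0) = 0, we find a(t) = 6·t·(2·t - 1). Finding the integral of a(t) and using v(0) = -4: v(t) = 4·t^3 - 3·t^2 - 4. Taking ∫v(t)dt and applying x(0) = -2, we find x(t) = t^4 - t^3 - 4·t - 2. Using x(t) = t^4 - t^3 - 4·t - 2 and substituting t = 2, we find x = -2.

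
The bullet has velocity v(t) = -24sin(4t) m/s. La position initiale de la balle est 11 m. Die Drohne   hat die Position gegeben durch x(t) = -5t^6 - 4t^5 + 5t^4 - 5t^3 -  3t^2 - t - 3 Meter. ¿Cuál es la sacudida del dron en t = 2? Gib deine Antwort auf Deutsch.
Um dies zu lösen, müssen wir 3 Ableitungen unserer Gleichung für die Position x(t) = -5·t^6 - 4·t^5 + 5·t^4 - 5·t^3 - 3·t^2 - t - 3 nehmen. Mit d/dt von x(t) finden wir v(t) = -30·t^5 - 20·t^4 + 20·t^3 - 15·t^2 - 6·t - 1. Mit d/dt von v(t) finden wir a(t) = -150·t^4 - 80·t^3 + 60·t^2 - 30·t - 6. Mit d/dt von a(t) finden wir j(t) = -600·t^3 - 240·t^2 + 120·t - 30. Aus der Gleichung für den Ruck j(t) = -600·t^3 - 240·t^2 + 120·t - 30, setzen wir t = 2 ein und erhalten j = -5550.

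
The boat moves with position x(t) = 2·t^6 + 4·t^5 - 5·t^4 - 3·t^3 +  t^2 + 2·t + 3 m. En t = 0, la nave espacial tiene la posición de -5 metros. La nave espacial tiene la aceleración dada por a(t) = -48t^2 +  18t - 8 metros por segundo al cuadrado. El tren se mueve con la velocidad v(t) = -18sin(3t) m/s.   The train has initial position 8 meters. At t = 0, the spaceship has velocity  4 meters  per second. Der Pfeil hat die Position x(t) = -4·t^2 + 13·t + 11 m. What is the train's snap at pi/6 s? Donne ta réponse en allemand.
Ausgehend von der Geschwindigkeit v(t) = -18·sin(3·t), nehmen wir 3 Ableitungen. Durch Ableiten von der Geschwindigkeit erhalten wir die Beschleunigung: a(t) = -54·cos(3·t). Die Ableitung von der Beschleunigung ergibt den Ruck: j(t) = 162·sin(3·t). Durch Ableiten von dem Ruck erhalten wir den Snap: s(t) = 486·cos(3·t). Wir haben den Snap s(t) = 486·cos(3·t). Durch Einsetzen von t = pi/6: s(pi/6) = 0.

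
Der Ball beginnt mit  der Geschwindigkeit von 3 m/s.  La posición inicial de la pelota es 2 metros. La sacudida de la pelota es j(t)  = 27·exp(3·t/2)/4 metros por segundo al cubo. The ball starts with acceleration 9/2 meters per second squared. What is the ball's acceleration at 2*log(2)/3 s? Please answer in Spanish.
Partiendo de la sacudida j(t) = 27·exp(3·t/2)/4, tomamos 1 antiderivada. Tomando ∫j(t)dt y aplicando a(0) = 9/2, encontramos a(t) = 9·exp(3·t/2)/2. Tenemos la aceleración a(t) = 9·exp(3·t/2)/2. Sustituyendo t = 2*log(2)/3: a(2*log(2)/3) = 9.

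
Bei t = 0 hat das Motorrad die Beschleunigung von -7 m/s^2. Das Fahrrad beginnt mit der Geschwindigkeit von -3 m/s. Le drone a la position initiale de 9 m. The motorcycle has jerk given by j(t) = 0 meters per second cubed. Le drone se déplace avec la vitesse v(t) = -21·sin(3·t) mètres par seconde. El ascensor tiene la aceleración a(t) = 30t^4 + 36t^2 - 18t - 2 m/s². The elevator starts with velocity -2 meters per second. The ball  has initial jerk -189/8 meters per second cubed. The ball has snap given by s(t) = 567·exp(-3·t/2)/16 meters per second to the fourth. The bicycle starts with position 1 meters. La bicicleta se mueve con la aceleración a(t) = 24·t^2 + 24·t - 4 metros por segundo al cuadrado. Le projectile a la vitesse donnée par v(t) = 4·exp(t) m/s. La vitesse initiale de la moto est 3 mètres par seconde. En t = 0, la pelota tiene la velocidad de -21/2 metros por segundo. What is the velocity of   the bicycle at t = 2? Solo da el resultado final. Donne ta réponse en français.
v(2) = 101.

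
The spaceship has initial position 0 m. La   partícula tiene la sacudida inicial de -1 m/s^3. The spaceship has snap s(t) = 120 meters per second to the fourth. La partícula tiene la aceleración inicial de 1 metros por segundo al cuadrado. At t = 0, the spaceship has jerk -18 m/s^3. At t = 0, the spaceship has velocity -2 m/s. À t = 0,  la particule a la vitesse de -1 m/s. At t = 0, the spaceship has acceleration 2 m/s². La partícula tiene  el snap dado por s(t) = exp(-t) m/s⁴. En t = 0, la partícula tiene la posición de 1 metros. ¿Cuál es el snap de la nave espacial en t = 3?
Usando s(t) = 120 y sustituyendo t = 3, encontramos s = 120.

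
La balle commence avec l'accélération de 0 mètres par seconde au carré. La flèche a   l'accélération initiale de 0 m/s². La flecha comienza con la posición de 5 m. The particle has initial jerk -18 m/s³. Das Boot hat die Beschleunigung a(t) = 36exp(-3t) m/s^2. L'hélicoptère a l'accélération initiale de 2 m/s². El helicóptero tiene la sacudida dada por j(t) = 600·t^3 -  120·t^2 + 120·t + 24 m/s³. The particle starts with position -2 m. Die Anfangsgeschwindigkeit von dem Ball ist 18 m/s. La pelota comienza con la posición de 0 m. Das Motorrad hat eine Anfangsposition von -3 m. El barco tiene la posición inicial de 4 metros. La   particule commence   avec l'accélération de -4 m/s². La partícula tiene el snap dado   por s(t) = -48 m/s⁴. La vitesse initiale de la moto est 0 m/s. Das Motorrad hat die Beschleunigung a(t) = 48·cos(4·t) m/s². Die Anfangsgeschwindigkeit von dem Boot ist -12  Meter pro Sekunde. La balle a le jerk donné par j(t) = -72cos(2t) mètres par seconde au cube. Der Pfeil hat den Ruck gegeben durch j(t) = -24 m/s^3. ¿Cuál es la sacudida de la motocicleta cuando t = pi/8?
Partiendo de la aceleración a(t) = 48·cos(4·t), tomamos 1 derivada. La derivada de la aceleración da la sacudida: j(t) = -192·sin(4·t). Tenemos la sacudida j(t) = -192·sin(4·t). Sustituyendo t = pi/8: j(pi/8) = -192.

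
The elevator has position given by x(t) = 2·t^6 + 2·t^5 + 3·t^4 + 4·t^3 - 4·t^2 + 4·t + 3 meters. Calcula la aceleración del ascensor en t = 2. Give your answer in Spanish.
Debemos derivar nuestra ecuación de la posición x(t) = 2·t^6 + 2·t^5 + 3·t^4 + 4·t^3 - 4·t^2 + 4·t + 3 2 veces. Tomando d/dt de x(t), encontramos v(t) = 12·t^5 + 10·t^4 + 12·t^3 + 12·t^2 - 8·t + 4. La derivada de la velocidad da la aceleración: a(t) = 60·t^4 + 40·t^3 + 36·t^2 + 24·t - 8. Usando a(t) = 60·t^4 + 40·t^3 + 36·t^2 + 24·t - 8 y sustituyendo t = 2, encontramos a = 1464.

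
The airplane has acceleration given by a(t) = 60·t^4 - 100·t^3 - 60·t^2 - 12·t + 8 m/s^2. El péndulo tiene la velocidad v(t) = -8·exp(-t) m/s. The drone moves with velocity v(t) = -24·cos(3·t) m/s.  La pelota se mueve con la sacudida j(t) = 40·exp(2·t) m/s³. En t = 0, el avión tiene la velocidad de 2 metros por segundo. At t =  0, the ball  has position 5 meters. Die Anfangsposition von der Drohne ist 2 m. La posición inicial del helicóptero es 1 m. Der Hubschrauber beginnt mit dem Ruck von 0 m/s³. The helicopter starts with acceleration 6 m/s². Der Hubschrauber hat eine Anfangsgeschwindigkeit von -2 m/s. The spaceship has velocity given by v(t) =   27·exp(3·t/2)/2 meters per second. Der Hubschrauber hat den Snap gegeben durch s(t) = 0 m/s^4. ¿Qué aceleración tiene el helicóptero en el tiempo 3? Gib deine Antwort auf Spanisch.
Debemos encontrar la antiderivada de nuestra ecuación del snap s(t) = 0 2 veces. Tomando ∫s(t)dt y aplicando j(0) = 0, encontramos j(t) = 0. La integral de la sacudida, con a(0) = 6, da la aceleración: a(t) = 6. Tenemos la aceleración a(t) = 6. Sustituyendo t = 3: a(3) = 6.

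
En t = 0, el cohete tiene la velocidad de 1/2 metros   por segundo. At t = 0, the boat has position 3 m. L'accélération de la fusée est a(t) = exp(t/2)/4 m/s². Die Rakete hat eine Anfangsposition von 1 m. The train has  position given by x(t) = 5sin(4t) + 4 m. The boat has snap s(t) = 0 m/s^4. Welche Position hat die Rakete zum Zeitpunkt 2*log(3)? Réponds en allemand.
Wir müssen unsere Gleichung für die Beschleunigung a(t) = exp(t/2)/4 2-mal integrieren. Das Integral von der Beschleunigung ist die Geschwindigkeit. Mit v(0) = 1/2 erhalten wir v(t) = exp(t/2)/2. Mit ∫v(t)dt und Anwendung von x(0) = 1, finden wir x(t) = exp(t/2). Aus der Gleichung für die Position x(t) = exp(t/2), setzen wir t = 2*log(3) ein und erhalten x = 3.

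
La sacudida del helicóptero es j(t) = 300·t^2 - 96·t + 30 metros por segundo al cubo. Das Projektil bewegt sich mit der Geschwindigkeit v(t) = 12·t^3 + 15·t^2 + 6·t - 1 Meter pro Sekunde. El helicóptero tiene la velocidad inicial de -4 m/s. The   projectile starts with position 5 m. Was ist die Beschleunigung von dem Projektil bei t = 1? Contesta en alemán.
Ausgehend von der Geschwindigkeit v(t) = 12·t^3 + 15·t^2 + 6·t - 1, nehmen wir 1 Ableitung. Mit d/dt von v(t) finden wir a(t) = 36·t^2 + 30·t + 6. Mit a(t) = 36·t^2 + 30·t + 6 und Einsetzen von t = 1, finden wir a = 72.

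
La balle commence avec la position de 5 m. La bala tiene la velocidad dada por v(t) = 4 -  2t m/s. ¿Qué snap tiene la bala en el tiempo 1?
Debemos derivar nuestra ecuación de la velocidad v(t) = 4 - 2·t 3 veces. Derivando la velocidad, obtenemos la aceleración: a(t) = -2. Tomando d/dt de a(t), encontramos j(t) = 0. Tomando d/dt de j(t), encontramos s(t) = 0. De la ecuación del snap s(t) = 0, sustituimos t = 1 para obtener s = 0.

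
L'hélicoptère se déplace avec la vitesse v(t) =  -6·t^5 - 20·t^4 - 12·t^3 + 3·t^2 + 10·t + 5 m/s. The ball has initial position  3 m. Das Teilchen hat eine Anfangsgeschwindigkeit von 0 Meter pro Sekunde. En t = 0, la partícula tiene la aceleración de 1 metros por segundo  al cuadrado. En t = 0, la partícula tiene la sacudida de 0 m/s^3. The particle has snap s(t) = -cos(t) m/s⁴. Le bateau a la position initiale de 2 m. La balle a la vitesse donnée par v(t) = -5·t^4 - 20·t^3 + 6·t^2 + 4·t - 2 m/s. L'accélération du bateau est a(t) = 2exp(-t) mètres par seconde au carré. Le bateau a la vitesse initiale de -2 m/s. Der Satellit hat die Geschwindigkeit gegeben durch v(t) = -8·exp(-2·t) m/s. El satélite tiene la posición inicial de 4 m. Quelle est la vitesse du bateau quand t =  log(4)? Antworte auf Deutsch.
Um dies zu lösen, müssen wir 1 Integral unserer Gleichung für die Beschleunigung a(t) = 2·exp(-t) finden. Mit ∫a(t)dt und Anwendung von v(0) = -2, finden wir v(t) = -2·exp(-t). Aus der Gleichung für die Geschwindigkeit v(t) = -2·exp(-t), setzen wir t = log(4) ein und erhalten v = -1/2.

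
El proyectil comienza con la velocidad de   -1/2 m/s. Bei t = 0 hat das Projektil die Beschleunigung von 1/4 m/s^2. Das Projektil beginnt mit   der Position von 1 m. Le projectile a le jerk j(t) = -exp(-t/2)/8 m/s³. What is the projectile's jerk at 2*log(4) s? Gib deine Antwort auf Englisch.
We have jerk j(t) = -exp(-t/2)/8. Substituting t = 2*log(4): j(2*log(4)) = -1/32.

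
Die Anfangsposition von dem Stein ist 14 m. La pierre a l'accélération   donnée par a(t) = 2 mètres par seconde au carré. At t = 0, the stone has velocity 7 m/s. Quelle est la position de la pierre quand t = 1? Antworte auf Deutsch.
Wir müssen unsere Gleichung für die Beschleunigung a(t) = 2 2-mal integrieren. Das Integral von der Beschleunigung, mit v(0) = 7, ergibt die Geschwindigkeit: v(t) = 2·t + 7. Durch Integration von der Geschwindigkeit und Verwendung der Anfangsbedingung x(0) = 14, erhalten wir x(t) = t^2 + 7·t + 14. Aus der Gleichung für die Position x(t) = t^2 + 7·t + 14, setzen wir t = 1 ein und erhalten x = 22.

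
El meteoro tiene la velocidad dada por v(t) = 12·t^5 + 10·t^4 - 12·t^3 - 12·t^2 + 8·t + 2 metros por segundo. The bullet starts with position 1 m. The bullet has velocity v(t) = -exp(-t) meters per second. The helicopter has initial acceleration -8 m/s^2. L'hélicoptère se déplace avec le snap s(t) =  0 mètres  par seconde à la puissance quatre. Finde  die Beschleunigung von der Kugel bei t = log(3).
Um dies zu lösen, müssen wir 1 Ableitung unserer Gleichung für die Geschwindigkeit v(t) = -exp(-t) nehmen. Durch Ableiten von der Geschwindigkeit erhalten wir die Beschleunigung: a(t) = exp(-t). Mit a(t) = exp(-t) und Einsetzen von t = log(3), finden wir a = 1/3.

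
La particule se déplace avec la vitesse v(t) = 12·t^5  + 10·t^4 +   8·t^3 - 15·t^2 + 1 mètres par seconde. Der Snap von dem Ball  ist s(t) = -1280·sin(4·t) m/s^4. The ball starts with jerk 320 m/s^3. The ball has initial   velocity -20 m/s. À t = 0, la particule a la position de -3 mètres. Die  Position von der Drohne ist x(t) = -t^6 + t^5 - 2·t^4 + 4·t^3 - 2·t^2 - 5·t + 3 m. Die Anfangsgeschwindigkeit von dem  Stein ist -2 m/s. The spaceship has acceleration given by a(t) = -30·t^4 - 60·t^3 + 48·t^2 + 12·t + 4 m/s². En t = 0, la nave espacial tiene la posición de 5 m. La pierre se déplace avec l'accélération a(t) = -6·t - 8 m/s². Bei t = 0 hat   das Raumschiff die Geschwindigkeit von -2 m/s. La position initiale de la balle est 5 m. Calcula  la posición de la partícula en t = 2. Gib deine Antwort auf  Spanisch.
Partiendo de la velocidad v(t) = 12·t^5 + 10·t^4 + 8·t^3 - 15·t^2 + 1, tomamos 1 antiderivada. La antiderivada de la velocidad es la posición. Usando x(0) = -3, obtenemos x(t) = 2·t^6 + 2·t^5 + 2·t^4 - 5·t^3 + t - 3. Usando x(t) = 2·t^6 + 2·t^5 + 2·t^4 - 5·t^3 + t - 3 y sustituyendo t = 2, encontramos x = 183.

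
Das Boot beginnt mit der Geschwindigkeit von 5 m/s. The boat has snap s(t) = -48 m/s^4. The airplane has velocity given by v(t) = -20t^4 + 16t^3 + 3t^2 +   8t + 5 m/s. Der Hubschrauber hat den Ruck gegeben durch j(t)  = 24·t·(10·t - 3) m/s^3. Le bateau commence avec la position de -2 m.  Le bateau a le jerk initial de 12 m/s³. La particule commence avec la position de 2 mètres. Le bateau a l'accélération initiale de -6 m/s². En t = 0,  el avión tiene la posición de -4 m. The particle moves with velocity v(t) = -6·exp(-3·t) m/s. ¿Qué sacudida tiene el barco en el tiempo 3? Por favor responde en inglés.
Starting from snap s(t) = -48, we take 1 antiderivative. The antiderivative of snap is jerk. Using j(0) = 12, we get j(t) = 12 - 48·t. From the given jerk equation j(t) = 12 - 48·t, we substitute t = 3 to get j = -132.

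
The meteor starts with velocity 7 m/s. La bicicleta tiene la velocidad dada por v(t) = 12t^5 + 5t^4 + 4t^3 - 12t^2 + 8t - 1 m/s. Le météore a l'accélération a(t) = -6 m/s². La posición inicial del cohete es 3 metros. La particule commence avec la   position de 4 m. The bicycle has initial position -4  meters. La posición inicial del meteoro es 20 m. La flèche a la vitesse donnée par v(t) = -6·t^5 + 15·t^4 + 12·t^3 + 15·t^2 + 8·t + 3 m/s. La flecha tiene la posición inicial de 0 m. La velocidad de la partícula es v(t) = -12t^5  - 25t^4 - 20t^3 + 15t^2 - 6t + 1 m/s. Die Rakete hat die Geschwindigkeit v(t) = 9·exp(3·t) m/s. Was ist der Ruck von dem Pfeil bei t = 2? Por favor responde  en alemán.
Um dies zu lösen, müssen wir 2 Ableitungen unserer Gleichung für die Geschwindigkeit v(t) = -6·t^5 + 15·t^4 + 12·t^3 + 15·t^2 + 8·t + 3 nehmen. Die Ableitung von der Geschwindigkeit ergibt die Beschleunigung: a(t) = -30·t^4 + 60·t^3 + 36·t^2 + 30·t + 8. Durch Ableiten von der Beschleunigung erhalten wir den Ruck: j(t) = -120·t^3 + 180·t^2 + 72·t + 30. Mit j(t) = -120·t^3 + 180·t^2 + 72·t + 30 und Einsetzen von t = 2, finden wir j = -66.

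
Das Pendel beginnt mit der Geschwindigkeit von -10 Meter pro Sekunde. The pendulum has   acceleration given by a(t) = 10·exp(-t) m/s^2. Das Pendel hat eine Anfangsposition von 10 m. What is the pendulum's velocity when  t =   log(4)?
To solve this, we need to take 1 antiderivative of our acceleration equation a(t) = 10·exp(-t). Integrating acceleration and using the initial condition v(0) = -10, we get v(t) = -10·exp(-t). We have velocity v(t) = -10·exp(-t). Substituting t = log(4): v(log(4)) = -5/2.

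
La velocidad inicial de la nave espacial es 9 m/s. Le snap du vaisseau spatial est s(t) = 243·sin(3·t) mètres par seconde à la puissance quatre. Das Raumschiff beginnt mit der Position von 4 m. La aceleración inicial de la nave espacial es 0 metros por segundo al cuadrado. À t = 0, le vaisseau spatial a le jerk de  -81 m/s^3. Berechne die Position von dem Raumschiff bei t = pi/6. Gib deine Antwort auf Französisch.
Nous devons intégrer notre équation du snap s(t) = 243·sin(3·t) 4 fois. La primitive du snap, avec j(0) = -81, donne le jerk: j(t) = -81·cos(3·t). En intégrant le jerk et en utilisant la condition initiale a(0) = 0, nous obtenons a(t) = -27·sin(3·t). La primitive de l'accélération est la vitesse. En utilisant v(0) = 9, nous obtenons v(t) = 9·cos(3·t). La primitive de la vitesse est la position. En utilisant x(0) = 4, nous obtenons x(t) = 3·sin(3·t) + 4. De l'équation de la position x(t) = 3·sin(3·t) + 4, nous substituons t = pi/6 pour obtenir x = 7.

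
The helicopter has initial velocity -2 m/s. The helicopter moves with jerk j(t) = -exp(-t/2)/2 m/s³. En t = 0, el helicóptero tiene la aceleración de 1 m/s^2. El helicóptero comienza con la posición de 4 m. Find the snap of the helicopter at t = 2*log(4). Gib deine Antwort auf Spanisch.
Para resolver esto, necesitamos tomar 1 derivada de nuestra ecuación de la sacudida j(t) = -exp(-t/2)/2. Tomando d/dt de j(t), encontramos s(t) = exp(-t/2)/4. De la ecuación del snap s(t) = exp(-t/2)/4, sustituimos t = 2*log(4) para obtener s = 1/16.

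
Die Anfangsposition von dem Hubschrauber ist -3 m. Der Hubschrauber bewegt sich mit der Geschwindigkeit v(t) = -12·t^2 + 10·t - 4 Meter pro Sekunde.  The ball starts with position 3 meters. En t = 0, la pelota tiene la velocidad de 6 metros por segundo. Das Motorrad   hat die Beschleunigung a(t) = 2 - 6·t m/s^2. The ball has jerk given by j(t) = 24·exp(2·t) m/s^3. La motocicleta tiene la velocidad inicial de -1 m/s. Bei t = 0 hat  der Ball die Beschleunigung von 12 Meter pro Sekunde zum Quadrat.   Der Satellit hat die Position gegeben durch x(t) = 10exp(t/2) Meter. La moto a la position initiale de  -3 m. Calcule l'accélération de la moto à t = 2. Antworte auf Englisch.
Using a(t) = 2 - 6·t and substituting t = 2, we find a = -10.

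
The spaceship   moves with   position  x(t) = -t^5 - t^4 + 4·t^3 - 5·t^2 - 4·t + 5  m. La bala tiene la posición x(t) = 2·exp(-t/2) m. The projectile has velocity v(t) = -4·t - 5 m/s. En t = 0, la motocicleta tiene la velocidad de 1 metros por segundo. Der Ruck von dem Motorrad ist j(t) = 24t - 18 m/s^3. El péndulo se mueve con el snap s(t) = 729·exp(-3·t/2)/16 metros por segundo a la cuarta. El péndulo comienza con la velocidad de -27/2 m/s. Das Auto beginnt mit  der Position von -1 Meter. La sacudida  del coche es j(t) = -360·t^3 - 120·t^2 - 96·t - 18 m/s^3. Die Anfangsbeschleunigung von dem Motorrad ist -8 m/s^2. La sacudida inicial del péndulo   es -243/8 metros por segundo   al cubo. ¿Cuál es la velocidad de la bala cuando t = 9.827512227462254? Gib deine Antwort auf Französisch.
Nous devons dériver notre équation de la position x(t) = 2·exp(-t/2) 1 fois. En dérivant la position, nous obtenons la vitesse: v(t) = -exp(-t/2). Nous avons la vitesse v(t) = -exp(-t/2). En substituant t = 9.827512227462254: v(9.827512227462254) = -0.00734484836863204.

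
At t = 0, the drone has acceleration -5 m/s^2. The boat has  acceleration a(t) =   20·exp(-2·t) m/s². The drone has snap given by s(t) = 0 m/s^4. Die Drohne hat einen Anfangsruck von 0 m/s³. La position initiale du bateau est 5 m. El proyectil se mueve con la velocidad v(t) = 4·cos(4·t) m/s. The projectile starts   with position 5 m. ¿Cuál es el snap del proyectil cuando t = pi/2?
Para resolver esto, necesitamos tomar 3 derivadas de nuestra ecuación de la velocidad v(t) = 4·cos(4·t). La derivada de la velocidad da la aceleración: a(t) = -16·sin(4·t). La derivada de la aceleración da la sacudida: j(t) = -64·cos(4·t). Derivando la sacudida, obtenemos el snap: s(t) = 256·sin(4·t). De la ecuación del snap s(t) = 256·sin(4·t), sustituimos t = pi/2 para obtener s = 0.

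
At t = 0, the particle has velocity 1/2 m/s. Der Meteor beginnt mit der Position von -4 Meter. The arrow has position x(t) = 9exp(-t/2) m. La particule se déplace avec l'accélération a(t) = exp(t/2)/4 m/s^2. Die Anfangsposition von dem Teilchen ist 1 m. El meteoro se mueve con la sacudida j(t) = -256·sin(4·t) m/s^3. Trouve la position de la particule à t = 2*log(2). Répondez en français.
Pour résoudre ceci, nous devons prendre 2 primitives de notre équation de l'accélération a(t) = exp(t/2)/4. L'intégrale de l'accélération, avec v(0) = 1/2, donne la vitesse: v(t) = exp(t/2)/2. La primitive de la vitesse est la position. En utilisant x(0) = 1, nous obtenons x(t) = exp(t/2). Nous avons la position x(t) = exp(t/2). En substituant t = 2*log(2): x(2*log(2)) = 2.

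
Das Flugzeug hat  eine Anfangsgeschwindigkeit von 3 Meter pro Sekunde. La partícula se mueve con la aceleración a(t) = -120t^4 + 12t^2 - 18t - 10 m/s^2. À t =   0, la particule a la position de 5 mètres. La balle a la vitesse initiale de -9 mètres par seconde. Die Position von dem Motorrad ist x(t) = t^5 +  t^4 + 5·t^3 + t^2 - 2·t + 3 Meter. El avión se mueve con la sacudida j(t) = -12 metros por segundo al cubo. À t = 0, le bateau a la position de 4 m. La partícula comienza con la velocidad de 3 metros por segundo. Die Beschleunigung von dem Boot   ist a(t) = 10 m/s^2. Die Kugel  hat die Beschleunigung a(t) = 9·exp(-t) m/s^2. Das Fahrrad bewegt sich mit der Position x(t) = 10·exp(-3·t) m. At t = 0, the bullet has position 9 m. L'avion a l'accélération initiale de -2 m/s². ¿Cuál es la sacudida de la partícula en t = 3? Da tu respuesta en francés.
Pour résoudre ceci, nous devons prendre 1 dérivée de notre équation de l'accélération a(t) = -120·t^4 + 12·t^2 - 18·t - 10. En prenant d/dt de a(t), nous trouvons j(t) = -480·t^3 + 24·t - 18. Nous avons le jerk j(t) = -480·t^3 + 24·t - 18. En substituant t = 3: j(3) = -12906.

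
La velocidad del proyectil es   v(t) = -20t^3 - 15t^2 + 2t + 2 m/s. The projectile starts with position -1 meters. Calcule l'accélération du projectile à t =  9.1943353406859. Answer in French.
En partant de la vitesse v(t) = -20·t^3 - 15·t^2 + 2·t + 2, nous prenons 1 dérivée. En prenant d/dt de v(t), nous trouvons a(t) = -60·t^2 - 30·t + 2. En utilisant a(t) = -60·t^2 - 30·t + 2 et en substituant t = 9.1943353406859, nous trouvons a = -5345.97820163972.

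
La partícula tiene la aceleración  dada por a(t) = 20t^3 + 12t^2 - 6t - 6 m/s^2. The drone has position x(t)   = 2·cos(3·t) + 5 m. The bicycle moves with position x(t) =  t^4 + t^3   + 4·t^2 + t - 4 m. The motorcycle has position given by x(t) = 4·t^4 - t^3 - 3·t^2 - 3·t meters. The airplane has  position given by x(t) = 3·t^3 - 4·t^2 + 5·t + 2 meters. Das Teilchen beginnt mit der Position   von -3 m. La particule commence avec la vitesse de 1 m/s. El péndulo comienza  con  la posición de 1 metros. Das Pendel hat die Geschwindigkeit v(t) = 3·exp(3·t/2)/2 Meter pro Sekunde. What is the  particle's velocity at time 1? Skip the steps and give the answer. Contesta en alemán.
Die Geschwindigkeit bei t = 1 ist v = 1.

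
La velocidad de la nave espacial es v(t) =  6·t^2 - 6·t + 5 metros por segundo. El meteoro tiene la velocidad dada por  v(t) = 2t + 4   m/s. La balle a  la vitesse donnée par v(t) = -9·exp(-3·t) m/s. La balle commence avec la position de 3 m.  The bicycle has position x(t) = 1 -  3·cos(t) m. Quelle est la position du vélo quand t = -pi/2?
De l'équation de la position x(t) = 1 - 3·cos(t), nous substituons t = -pi/2 pour obtenir x = 1.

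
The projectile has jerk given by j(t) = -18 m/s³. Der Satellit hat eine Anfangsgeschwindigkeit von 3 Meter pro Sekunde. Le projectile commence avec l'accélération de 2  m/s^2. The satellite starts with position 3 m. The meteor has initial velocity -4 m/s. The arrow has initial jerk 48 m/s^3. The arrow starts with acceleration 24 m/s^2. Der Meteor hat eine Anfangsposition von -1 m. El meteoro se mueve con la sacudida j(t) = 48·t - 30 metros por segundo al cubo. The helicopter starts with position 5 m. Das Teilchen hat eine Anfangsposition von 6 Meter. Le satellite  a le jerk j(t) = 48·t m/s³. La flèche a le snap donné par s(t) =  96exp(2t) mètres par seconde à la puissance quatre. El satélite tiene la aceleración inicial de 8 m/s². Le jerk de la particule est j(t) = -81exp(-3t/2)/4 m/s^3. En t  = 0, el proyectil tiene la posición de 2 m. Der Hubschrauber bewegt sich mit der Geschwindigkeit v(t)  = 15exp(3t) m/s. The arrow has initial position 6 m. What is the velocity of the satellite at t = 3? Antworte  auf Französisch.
Nous devons intégrer notre équation du jerk j(t) = 48·t 2 fois. En prenant ∫j(t)dt et en appliquant a(0) = 8, nous trouvons a(t) = 24·t^2 + 8. La primitive de l'accélération, avec v(0) = 3, donne la vitesse: v(t) = 8·t^3 + 8·t + 3. Nous avons la vitesse v(t) = 8·t^3 + 8·t + 3. En substituant t = 3: v(3) = 243.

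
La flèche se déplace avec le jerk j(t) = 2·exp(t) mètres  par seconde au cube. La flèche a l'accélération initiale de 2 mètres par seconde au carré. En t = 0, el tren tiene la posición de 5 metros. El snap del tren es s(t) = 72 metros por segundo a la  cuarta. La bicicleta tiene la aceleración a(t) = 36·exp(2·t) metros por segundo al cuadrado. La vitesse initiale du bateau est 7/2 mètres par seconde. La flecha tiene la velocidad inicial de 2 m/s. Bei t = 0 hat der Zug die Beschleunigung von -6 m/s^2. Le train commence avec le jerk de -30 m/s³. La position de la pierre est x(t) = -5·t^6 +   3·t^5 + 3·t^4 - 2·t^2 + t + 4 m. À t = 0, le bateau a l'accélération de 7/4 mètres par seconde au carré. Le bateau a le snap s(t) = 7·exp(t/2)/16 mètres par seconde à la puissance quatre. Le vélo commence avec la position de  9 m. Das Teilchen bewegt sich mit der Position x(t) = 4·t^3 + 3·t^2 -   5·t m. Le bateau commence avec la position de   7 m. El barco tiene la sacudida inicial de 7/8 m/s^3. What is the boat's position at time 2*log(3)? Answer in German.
Wir müssen unsere Gleichung für den Snap s(t) = 7·exp(t/2)/16 4-mal integrieren. Die Stammfunktion von dem Snap, mit j(0) = 7/8, ergibt den Ruck: j(t) = 7·exp(t/2)/8. Durch Integration von dem Ruck und Verwendung der Anfangsbedingung a(0) = 7/4, erhalten wir a(t) = 7·exp(t/2)/4. Die Stammfunktion von der Beschleunigung ist die Geschwindigkeit. Mit v(0) = 7/2 erhalten wir v(t) = 7·exp(t/2)/2. Die Stammfunktion von der Geschwindigkeit, mit x(0) = 7, ergibt die Position: x(t) = 7·exp(t/2). Aus der Gleichung für die Position x(t) = 7·exp(t/2), setzen wir t = 2*log(3) ein und erhalten x = 21.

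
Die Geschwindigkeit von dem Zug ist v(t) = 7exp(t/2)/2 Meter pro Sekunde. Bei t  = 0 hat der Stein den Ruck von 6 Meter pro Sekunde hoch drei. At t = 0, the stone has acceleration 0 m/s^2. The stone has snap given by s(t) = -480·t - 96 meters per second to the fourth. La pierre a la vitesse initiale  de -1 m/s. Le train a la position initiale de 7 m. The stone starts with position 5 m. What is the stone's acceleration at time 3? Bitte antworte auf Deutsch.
Um dies zu lösen, müssen wir 2 Integrale unserer Gleichung für den Snap s(t) = -480·t - 96 finden. Das Integral von dem Snap, mit j(0) = 6, ergibt den Ruck: j(t) = -240·t^2 - 96·t + 6. Durch Integration von dem Ruck und Verwendung der Anfangsbedingung a(0) = 0, erhalten wir a(t) = 2·t·(-40·t^2 - 24·t + 3). Mit a(t) = 2·t·(-40·t^2 - 24·t + 3) und Einsetzen von t = 3, finden wir a = -2574.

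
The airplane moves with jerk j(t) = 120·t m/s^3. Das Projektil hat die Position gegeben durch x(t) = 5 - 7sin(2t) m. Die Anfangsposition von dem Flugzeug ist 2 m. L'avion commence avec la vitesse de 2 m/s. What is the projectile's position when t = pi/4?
Using x(t) = 5 - 7·sin(2·t) and substituting t = pi/4, we find x = -2.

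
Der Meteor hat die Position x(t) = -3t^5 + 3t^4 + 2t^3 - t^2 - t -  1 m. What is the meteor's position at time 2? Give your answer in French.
Nous avons la position x(t) = -3·t^5 + 3·t^4 + 2·t^3 - t^2 - t - 1. En substituant t = 2: x(2) = -39.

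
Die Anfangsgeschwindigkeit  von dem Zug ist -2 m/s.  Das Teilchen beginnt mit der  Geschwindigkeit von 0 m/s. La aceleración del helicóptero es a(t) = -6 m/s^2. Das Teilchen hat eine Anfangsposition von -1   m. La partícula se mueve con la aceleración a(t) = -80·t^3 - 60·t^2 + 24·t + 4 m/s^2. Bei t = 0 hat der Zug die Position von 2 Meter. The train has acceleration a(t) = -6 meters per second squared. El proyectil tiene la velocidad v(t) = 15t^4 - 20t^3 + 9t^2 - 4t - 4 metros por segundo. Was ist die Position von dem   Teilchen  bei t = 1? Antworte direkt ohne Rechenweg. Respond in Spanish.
x(1) = -4.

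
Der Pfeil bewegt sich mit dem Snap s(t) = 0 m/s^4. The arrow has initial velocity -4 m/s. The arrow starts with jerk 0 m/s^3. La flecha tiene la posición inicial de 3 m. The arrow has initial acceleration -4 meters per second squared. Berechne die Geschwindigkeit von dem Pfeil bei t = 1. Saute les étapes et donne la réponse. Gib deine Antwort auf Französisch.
La réponse est -8.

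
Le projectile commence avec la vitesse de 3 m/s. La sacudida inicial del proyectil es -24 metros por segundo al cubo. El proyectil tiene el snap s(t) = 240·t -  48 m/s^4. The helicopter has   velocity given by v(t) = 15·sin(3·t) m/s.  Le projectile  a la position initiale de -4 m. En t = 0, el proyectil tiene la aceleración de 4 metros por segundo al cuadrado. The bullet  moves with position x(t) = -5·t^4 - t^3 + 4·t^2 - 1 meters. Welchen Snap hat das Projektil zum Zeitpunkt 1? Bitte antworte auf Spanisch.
Tenemos el snap s(t) = 240·t - 48. Sustituyendo t = 1: s(1) = 192.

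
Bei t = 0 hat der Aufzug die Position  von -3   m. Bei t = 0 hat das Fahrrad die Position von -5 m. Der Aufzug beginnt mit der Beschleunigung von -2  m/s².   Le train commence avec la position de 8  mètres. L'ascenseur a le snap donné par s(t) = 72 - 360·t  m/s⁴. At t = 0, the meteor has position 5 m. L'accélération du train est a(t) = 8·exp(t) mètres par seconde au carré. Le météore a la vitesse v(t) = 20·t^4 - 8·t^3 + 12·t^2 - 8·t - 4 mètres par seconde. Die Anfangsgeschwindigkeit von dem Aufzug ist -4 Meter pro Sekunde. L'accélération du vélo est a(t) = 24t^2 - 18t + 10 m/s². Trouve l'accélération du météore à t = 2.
Nous devons dériver notre équation de la vitesse v(t) = 20·t^4 - 8·t^3 + 12·t^2 - 8·t - 4 1 fois. En dérivant la vitesse, nous obtenons l'accélération: a(t) = 80·t^3 - 24·t^2 + 24·t - 8. Nous avons l'accélération a(t) = 80·t^3 - 24·t^2 + 24·t - 8. En substituant t = 2: a(2) = 584.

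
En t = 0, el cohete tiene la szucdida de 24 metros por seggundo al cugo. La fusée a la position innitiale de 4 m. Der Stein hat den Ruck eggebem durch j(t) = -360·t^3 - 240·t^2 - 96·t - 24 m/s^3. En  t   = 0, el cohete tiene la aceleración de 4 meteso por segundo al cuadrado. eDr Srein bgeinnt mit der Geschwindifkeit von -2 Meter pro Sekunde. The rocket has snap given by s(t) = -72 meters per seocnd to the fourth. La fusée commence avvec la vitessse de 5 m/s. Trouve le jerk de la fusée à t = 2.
En partant du snap s(t) = -72, nous prenons 1 primitive. La primitive du snap est le jerk. En utilisant j(0) = 24, nous obtenons j(t) = 24 - 72·t. De l'équation du jerk j(t) = 24 - 72·t, nous substituons t = 2 pour obtenir j = -120.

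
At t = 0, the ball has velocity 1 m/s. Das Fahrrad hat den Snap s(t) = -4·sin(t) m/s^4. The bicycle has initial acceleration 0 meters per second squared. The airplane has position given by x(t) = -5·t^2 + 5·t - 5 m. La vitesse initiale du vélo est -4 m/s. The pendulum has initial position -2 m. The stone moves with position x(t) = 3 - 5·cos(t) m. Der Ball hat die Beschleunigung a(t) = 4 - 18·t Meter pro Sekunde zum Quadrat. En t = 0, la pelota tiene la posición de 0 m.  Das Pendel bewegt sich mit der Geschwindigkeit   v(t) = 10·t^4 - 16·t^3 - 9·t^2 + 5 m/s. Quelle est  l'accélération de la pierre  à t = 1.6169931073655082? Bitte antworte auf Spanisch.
Partiendo de la posición x(t) = 3 - 5·cos(t), tomamos 2 derivadas. Tomando d/dt de x(t), encontramos v(t) = 5·sin(t). Derivando la velocidad, obtenemos la aceleración: a(t) = 5·cos(t). Tenemos la aceleración a(t) = 5·cos(t). Sustituyendo t = 1.6169931073655082: a(1.6169931073655082) = -0.230901752857538.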